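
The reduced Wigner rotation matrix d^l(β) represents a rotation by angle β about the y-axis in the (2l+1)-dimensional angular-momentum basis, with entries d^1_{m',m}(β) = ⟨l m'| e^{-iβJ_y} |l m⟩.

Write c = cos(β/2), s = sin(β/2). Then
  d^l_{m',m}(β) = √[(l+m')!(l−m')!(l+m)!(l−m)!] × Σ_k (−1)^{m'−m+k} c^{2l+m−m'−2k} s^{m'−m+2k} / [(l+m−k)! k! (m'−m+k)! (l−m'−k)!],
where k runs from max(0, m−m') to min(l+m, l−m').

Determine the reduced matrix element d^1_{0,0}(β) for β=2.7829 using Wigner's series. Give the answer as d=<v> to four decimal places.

d^1_{0,0}(β=2.7829) via Wigner's sum:
c=cos(2.7829/2)=0.178386, s=sin(2.7829/2)=0.983961; N=√[1·1·1·1]=1.000000
The bounds max(0,m−m')=0 and min(l+m,l−m')=1 give 2 terms
  k=0: (−1)^0·1.0000/(1)·0.1784^2·0.9840^0 = +0.031822
  k=1: (−1)^1·1.0000/(1)·0.1784^0·0.9840^2 = -0.968178
d^1_{0,0}(2.7829) = +0.031822 -0.968178 = -0.936357

d=-0.9364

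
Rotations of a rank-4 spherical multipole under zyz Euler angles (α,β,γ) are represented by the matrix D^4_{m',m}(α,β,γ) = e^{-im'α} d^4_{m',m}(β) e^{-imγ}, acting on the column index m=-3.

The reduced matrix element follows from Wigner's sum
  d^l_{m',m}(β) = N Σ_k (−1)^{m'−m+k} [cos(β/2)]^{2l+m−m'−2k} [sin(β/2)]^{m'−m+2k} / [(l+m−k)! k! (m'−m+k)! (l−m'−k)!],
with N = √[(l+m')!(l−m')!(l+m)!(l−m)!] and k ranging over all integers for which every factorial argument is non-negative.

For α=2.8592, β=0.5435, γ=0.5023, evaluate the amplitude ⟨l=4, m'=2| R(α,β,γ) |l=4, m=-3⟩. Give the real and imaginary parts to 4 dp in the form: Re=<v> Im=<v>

Split into d^4_{2,-3}(β=0.5435) × two z-phases.
Half-angle: c=0.963303, s=0.268418. N=√(720·2·1·5040)=2693.993318
Admissible k: 0..1 (factorial args all ≥0)
  k=0: (−1)^5·2693.9933/(240)·0.9633^3·0.2684^5 = -0.013981
  k=1: (−1)^6·2693.9933/(720)·0.9633^1·0.2684^7 = +0.000362
d^4_{2,-3}(0.5435) = -0.013981 +0.000362 = -0.013619
Attach z-rotation phases: D = e^{-i(2)(2.8592)}·(-0.013619)·e^{-i(-3)(0.5023)} = +0.006540-0.011946i

Re=0.0065 Im=-0.0119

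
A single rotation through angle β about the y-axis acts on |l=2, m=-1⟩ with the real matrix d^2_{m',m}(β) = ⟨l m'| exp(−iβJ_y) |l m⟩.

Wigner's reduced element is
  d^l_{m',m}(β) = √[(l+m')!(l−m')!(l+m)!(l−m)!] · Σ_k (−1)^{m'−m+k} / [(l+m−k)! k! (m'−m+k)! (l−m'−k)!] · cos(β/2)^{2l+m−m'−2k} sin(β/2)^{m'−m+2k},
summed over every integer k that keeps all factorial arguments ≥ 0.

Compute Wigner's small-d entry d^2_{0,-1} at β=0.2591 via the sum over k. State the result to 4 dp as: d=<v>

d^2_{0,-1}(β=0.2591) via Wigner's sum:
c=cos(0.2591/2)=0.991620, s=sin(0.2591/2)=0.129188; N=√[2·2·1·6]=4.898979
The bounds max(0,m−m')=0 and min(l+m,l−m')=1 give 2 terms
  k=0: (−1)^1·4.8990/(2)·0.9916^3·0.1292^1 = -0.308556
  k=1: (−1)^2·4.8990/(2)·0.9916^1·0.1292^3 = +0.005237
d^2_{0,-1}(0.2591) = -0.308556 +0.005237 = -0.303319

d=-0.3033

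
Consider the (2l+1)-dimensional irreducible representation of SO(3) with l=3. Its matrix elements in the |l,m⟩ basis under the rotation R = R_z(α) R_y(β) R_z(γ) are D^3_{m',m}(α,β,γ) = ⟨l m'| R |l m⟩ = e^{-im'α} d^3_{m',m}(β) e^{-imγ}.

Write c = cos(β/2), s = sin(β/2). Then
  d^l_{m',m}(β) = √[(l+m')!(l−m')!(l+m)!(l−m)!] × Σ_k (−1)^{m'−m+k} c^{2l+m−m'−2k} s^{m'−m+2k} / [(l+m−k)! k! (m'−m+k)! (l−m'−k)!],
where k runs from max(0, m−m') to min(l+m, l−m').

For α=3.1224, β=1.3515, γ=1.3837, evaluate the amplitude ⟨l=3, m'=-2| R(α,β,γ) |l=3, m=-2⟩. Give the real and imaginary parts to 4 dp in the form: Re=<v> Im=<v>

Re=0.4574 Im=-0.2002

D^3_{-2,-2}(3.1224,1.3515,1.3837) = e^{-i·-2·3.1224}·d^3_{-2,-2}(1.3515)·e^{-i·-2·1.3837}. Compute d first:
With c≡cos(β/2)=0.780238 and s≡sin(β/2)=0.625483, N=[1·120·1·120]^{1/2}=120.000000
k∈{0,1} keeps every argument non-negative
  k=0: (−1)^0·120.0000/(120)·0.7802^6·0.6255^0 = +0.225612
  k=1: (−1)^1·120.0000/(24)·0.7802^4·0.6255^2 = -0.724952
d^3_{-2,-2}(1.3515) = +0.225612 -0.724952 = -0.499339
D = (+0.999263-0.038376i)·(-0.499339)·(-0.930803+0.365521i) = +0.457440-0.200221i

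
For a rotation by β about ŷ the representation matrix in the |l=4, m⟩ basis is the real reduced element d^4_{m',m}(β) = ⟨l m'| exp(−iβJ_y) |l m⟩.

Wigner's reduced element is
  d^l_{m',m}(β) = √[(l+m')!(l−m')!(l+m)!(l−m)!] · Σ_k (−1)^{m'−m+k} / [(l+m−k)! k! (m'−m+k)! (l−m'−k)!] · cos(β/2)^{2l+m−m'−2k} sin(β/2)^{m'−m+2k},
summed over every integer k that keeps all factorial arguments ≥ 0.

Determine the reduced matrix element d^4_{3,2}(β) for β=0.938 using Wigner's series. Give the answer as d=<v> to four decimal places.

d=-0.1746

d^4_{3,2}(β=0.938) via Wigner's sum:
c=cos(0.938/2)=0.892021, s=sin(0.938/2)=0.451994; N=√[5040·1·720·2]=2693.993318
k: max(0,(2)−(3))=0 … min(4+(2),4−(3))=1
  k=0: (−1)^1·2693.9933/(720)·0.8920^7·0.4520^1 = -0.760014
  k=1: (−1)^2·2693.9933/(240)·0.8920^5·0.4520^3 = +0.585409
d^4_{3,2}(0.938) = -0.760014 +0.585409 = -0.174605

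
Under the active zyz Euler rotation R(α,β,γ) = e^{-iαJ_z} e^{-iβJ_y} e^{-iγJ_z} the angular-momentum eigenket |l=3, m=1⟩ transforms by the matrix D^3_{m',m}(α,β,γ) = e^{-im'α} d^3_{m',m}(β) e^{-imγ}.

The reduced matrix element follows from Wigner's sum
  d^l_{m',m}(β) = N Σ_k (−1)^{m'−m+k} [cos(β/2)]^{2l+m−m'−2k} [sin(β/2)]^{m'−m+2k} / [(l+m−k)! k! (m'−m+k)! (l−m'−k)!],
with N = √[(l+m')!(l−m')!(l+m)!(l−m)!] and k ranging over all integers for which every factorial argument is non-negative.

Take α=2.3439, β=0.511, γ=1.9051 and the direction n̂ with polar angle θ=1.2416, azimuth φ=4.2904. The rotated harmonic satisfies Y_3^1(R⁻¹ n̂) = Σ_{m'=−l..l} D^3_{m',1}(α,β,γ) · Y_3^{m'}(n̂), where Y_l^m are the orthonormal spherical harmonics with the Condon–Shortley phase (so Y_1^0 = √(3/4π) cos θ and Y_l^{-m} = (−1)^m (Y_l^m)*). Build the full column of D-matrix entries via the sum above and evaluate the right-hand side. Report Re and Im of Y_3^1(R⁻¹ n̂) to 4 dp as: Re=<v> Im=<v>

Re=0.2976 Im=0.0444

Need the full column D^3_{m',1} for m'=−3..3 at α=2.3439, β=0.511, γ=1.9051.
cos(β/2)=0.967537, sin(β/2)=0.252729
d^3_{-3,1}: single k=4 term ⇒ +0.014791;  D = +0.005953-0.013540i
d^3_{-2,1}: k∈[3..4] ⇒ +0.092470 -0.003155 = +0.089315;  D = -0.083624+0.031371i
d^3_{-1,1}: k∈[2..4] ⇒ +0.335840 -0.030553 +0.000261 = +0.305548;  D = +0.276601+0.129813i
d^3_{0,1}: k∈[1..3] ⇒ +0.742308 -0.151943 +0.003456 = +0.593820;  D = -0.194839-0.560946i
d^3_{1,1}: k∈[0..2] ⇒ +0.820362 -0.447787 +0.022914 = +0.395490;  D = -0.176777+0.353783i
d^3_{2,1}: k∈[0..1] ⇒ -0.677631 +0.092470 = -0.585162;  D = -0.557320+0.178350i
d^3_{3,1}: single k=0 term ⇒ +0.216784;  D = -0.191481-0.101637i
Y_3^{m'}(θ=1.2416,φ=4.2904) and Σ D·Y over m':
  (+0.0060-0.0135i)·(+0.3373-0.1061i)  (-0.0836+0.0314i)·(-0.1966-0.2211i)  (+0.2766+0.1298i)·(+0.0598-0.1332i)  (-0.1948-0.5609i)·(-0.2989+0.0000i)  (-0.1768+0.3538i)·(-0.0598-0.1332i)  (-0.5573+0.1783i)·(-0.1966+0.2211i)  (-0.1915-0.1016i)·(-0.3373-0.1061i)
Y_3^1(R⁻¹ n̂) = +0.297642+0.044402i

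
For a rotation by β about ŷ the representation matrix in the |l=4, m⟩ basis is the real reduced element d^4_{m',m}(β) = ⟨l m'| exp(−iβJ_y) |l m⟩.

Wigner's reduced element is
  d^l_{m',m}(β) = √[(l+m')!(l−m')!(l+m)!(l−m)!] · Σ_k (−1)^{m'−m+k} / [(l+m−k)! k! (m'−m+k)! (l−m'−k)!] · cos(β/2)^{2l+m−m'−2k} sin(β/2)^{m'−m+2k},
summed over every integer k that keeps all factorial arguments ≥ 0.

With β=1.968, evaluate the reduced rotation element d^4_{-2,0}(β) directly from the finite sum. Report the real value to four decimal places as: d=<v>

d=0.0160

d^4_{-2,0}(β=1.968) via Wigner's sum:
c=cos(1.968/2)=0.553696, s=sin(1.968/2)=0.832719; N=√[2·720·24·24]=910.735966
k: max(0,(0)−(-2))=2 … min(4+(0),4−(-2))=4
  k=2: (−1)^0·910.7360/(96)·0.5537^6·0.8327^2 = +0.189560
  k=3: (−1)^1·910.7360/(36)·0.5537^4·0.8327^4 = -1.143324
  k=4: (−1)^2·910.7360/(96)·0.5537^2·0.8327^6 = +0.969738
d^4_{-2,0}(1.968) = +0.189560 -1.143324 +0.969738 = +0.015974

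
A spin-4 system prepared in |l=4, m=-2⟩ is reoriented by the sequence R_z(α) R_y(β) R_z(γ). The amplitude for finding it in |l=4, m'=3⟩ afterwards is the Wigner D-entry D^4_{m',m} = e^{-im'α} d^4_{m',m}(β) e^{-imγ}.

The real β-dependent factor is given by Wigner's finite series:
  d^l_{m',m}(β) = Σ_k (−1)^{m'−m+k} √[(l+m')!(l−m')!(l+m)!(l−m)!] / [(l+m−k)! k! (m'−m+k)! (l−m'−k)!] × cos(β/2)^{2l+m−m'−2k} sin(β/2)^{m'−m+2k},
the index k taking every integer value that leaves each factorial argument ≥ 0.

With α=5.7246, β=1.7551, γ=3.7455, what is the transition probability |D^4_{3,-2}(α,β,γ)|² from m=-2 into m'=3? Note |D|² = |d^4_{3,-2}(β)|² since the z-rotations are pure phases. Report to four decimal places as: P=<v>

First d^4_{3,-2}(β=1.7551), then the phase factors e^{-i(3)α} and e^{-i(-2)γ}:
With c≡cos(β/2)=0.639038 and s≡sin(β/2)=0.769176, N=[5040·1·2·720]^{1/2}=2693.993318
Admissible k: 0..1 (factorial args all ≥0)
  k=0: (−1)^5·2693.9933/(240)·0.6390^3·0.7692^5 = -0.788663
  k=1: (−1)^6·2693.9933/(720)·0.6390^1·0.7692^7 = +0.380863
d^4_{3,-2}(1.7551) = -0.788663 +0.380863 = -0.407801
|D^4_{3,-2}|² = |d^4_{3,-2}(β)|² = (-0.407801)² = 0.166301 (the z-rotation phases have unit modulus)

P=0.1663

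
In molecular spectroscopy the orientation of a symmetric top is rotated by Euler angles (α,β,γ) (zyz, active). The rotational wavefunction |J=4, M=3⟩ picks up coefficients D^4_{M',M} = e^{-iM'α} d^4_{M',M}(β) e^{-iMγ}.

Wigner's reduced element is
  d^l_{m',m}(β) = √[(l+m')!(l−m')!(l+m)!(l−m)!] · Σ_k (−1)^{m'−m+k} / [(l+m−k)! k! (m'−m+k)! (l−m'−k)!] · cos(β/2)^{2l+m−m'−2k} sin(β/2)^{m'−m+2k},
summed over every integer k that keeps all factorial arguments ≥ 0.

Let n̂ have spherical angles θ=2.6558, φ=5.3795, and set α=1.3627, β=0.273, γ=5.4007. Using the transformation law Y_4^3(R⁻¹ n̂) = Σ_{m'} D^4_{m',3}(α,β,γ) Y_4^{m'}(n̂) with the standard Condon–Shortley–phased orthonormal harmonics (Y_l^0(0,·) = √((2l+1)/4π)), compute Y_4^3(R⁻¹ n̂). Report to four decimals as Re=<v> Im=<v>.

Need the full column D^4_{m',3} for m'=−4..4 at α=1.3627, β=0.273, γ=5.4007.
cos(β/2)=0.990698, sin(β/2)=0.136077
d^4_{-4,3}: single k=7 term ⇒ +0.000002;  D = -0.000001+0.000002i
d^4_{-3,3}: k∈[6..7] ⇒ +0.000044 -0.000000 = +0.000044;  D = +0.000039+0.000019i
d^4_{-2,3}: k∈[5..6] ⇒ +0.000509 -0.000003 = +0.000506;  D = +0.000310-0.000400i
d^4_{-1,3}: k∈[4..5] ⇒ +0.004369 -0.000049 = +0.004320;  D = -0.002790-0.003298i
d^4_{0,3}: k∈[3..4] ⇒ +0.028453 -0.000537 = +0.027916;  D = -0.024576+0.013240i
d^4_{1,3}: k∈[2..3] ⇒ +0.138959 -0.004369 = +0.134589;  D = +0.037975+0.129121i
d^4_{2,3}: k∈[1..2] ⇒ +0.476911 -0.026992 = +0.449918;  D = +0.448552-0.035033i
d^4_{3,3}: k∈[0..1] ⇒ +0.927965 -0.122550 = +0.805415;  D = +0.104531-0.798603i
d^4_{4,3}: single k=0 term ⇒ -0.360511;  D = +0.340083+0.119630i
Y_4^{m'}(θ=2.6558,φ=5.3795) and Σ D·Y over m':
  (-0.0000+0.0000i)·(-0.0187-0.0096i)  (+0.0000+0.0000i)·(+0.1024-0.0470i)  (+0.0003-0.0004i)·(-0.0765+0.3172i)  (-0.0028-0.0033i)·(-0.2990-0.3796i)  (-0.0246+0.0132i)·(+0.0998+0.0000i)  (+0.0380+0.1291i)·(+0.2990-0.3796i)  (+0.4486-0.0350i)·(-0.0765-0.3172i)  (+0.1045-0.7986i)·(-0.1024-0.0470i)  (+0.3401+0.1196i)·(-0.0187+0.0096i)
Y_4^3(R⁻¹ n̂) = -0.043568-0.034043i

Re=-0.0436 Im=-0.0340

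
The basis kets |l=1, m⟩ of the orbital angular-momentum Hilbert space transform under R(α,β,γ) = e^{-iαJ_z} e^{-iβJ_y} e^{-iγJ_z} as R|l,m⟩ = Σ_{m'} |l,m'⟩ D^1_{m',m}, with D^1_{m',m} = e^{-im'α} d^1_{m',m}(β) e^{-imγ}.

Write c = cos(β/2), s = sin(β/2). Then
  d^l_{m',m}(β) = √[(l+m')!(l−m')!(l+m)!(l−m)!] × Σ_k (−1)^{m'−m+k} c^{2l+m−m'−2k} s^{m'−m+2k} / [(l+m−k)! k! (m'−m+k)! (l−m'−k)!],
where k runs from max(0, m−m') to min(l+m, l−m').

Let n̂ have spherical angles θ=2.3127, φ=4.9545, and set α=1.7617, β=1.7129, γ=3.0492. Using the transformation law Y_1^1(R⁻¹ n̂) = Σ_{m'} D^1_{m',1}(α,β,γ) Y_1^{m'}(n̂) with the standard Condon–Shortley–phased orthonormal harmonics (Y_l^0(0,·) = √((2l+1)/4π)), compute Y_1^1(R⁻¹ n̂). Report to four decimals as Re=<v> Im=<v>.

Re=0.2672 Im=0.0117

Need the full column D^1_{m',1} for m'=−1..1 at α=1.7617, β=1.7129, γ=3.0492.
cos(β/2)=0.655124, sin(β/2)=0.755522
d^1_{-1,1}: single k=2 term ⇒ +0.570813;  D = +0.159555-0.548060i
d^1_{0,1}: single k=1 term ⇒ +0.699979;  D = -0.696994-0.064581i
d^1_{1,1}: single k=0 term ⇒ +0.429187;  D = +0.042211+0.427106i
Y_1^{m'}(θ=2.3127,φ=4.9545) and Σ D·Y over m':
  (+0.1596-0.5481i)·(+0.0611+0.2473i)  (-0.6970-0.0646i)·(-0.3301+0.0000i)  (+0.0422+0.4271i)·(-0.0611+0.2473i)
Y_1^1(R⁻¹ n̂) = +0.267182+0.011664i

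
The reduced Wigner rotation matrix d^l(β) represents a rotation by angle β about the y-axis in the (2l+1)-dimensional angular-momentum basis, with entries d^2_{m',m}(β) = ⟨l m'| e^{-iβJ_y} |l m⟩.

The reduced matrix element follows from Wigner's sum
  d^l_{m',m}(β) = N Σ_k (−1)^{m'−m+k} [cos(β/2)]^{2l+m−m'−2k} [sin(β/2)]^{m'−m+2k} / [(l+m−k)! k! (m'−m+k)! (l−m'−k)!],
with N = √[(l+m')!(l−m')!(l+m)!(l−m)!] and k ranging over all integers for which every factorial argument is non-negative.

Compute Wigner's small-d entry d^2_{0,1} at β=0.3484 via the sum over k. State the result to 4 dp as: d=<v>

d=0.3930

d^2_{0,1}(β=0.3484) via Wigner's sum:
With c≡cos(β/2)=0.984866 and s≡sin(β/2)=0.173320, N=[2·2·6·1]^{1/2}=4.898979
Admissible k: 1..2 (factorial args all ≥0)
  k=1: (−1)^0·4.8990/(2)·0.9849^3·0.1733^1 = +0.405561
  k=2: (−1)^1·4.8990/(2)·0.9849^1·0.1733^3 = -0.012560
d^2_{0,1}(0.3484) = +0.405561 -0.012560 = +0.393000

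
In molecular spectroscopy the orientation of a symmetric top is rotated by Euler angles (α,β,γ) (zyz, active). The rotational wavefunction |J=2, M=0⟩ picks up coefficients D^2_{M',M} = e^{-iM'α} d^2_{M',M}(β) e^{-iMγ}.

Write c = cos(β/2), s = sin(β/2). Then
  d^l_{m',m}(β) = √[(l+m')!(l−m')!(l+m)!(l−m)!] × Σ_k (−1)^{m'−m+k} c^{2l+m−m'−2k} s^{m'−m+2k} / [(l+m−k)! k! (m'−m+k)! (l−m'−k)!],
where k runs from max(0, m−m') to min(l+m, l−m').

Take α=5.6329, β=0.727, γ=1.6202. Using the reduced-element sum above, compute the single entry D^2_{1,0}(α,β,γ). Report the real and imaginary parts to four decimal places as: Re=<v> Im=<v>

Re=-0.4841 Im=-0.3682

D^2_{1,0}(5.6329,0.727,1.6202) = e^{-i·1·5.6329}·d^2_{1,0}(0.727)·e^{-i·0·1.6202}. Compute d first:
With c≡cos(β/2)=0.934658 and s≡sin(β/2)=0.355548, N=[6·1·2·2]^{1/2}=4.898979
k: max(0,(0)−(1))=0 … min(2+(0),2−(1))=1
  k=0: (−1)^1·4.8990/(2)·0.9347^3·0.3555^1 = -0.711102
  k=1: (−1)^2·4.8990/(2)·0.9347^1·0.3555^3 = +0.102902
d^2_{1,0}(0.727) = -0.711102 +0.102902 = -0.608200
D = (+0.795911+0.605414i)·(-0.608200)·(+1.000000+0.000000i) = -0.484073-0.368213i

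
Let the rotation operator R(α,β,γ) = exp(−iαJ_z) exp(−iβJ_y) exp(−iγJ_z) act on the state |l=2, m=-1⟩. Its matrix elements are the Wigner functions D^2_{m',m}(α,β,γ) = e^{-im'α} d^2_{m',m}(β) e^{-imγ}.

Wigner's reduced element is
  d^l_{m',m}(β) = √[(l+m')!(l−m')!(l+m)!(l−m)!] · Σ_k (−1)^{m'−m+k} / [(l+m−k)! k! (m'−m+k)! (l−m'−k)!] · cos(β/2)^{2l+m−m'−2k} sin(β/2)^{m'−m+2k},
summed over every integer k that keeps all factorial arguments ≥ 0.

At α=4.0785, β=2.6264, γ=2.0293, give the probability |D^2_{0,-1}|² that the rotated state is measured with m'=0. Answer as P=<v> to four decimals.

First d^2_{0,-1}(β=2.6264), then the phase factors e^{-i(0)α} and e^{-i(-1)γ}:
With c≡cos(β/2)=0.254757 and s≡sin(β/2)=0.967005, N=[2·2·1·6]^{1/2}=4.898979
k: max(0,(-1)−(0))=0 … min(2+(-1),2−(0))=1
  k=0: (−1)^1·4.8990/(2)·0.2548^3·0.9670^1 = -0.039164
  k=1: (−1)^2·4.8990/(2)·0.2548^1·0.9670^3 = +0.564271
d^2_{0,-1}(2.6264) = -0.039164 +0.564271 = +0.525108
|D^2_{0,-1}|² = |d^2_{0,-1}(β)|² = (+0.525108)² = 0.275738 (the z-rotation phases have unit modulus)

P=0.2757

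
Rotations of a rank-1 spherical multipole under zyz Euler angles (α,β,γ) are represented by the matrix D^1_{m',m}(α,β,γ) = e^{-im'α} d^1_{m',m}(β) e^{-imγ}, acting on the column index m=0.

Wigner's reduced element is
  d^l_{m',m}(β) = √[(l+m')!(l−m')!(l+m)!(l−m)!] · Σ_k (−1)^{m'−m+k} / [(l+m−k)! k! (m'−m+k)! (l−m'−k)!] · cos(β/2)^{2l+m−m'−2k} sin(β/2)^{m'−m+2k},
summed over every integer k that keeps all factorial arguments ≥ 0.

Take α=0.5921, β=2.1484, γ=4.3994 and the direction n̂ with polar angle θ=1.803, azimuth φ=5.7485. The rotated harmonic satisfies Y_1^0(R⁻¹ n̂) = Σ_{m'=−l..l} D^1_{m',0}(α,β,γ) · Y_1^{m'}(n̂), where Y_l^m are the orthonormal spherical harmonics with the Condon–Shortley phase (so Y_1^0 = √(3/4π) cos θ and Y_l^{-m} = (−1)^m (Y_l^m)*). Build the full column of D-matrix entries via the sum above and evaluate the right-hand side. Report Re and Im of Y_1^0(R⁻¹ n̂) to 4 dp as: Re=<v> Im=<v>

Re=0.2325 Im=0.0000

Need the full column D^1_{m',0} for m'=−1..1 at α=0.5921, β=2.1484, γ=4.3994.
cos(β/2)=0.476436, sin(β/2)=0.879209
d^1_{-1,0}: single k=1 term ⇒ +0.592395;  D = +0.491552+0.330619i
d^1_{0,0}: k∈[0..1] ⇒ +0.226991 -0.773009 = -0.546018;  D = -0.546018+0.000000i
d^1_{1,0}: single k=0 term ⇒ -0.592395;  D = -0.491552+0.330619i
Y_1^{m'}(θ=1.803,φ=5.7485) and Σ D·Y over m':
  (+0.4916+0.3306i)·(+0.2893+0.1713i)  (-0.5460+0.0000i)·(-0.1124+0.0000i)  (-0.4916+0.3306i)·(-0.2893+0.1713i)
Y_1^0(R⁻¹ n̂) = +0.232512+0.000000i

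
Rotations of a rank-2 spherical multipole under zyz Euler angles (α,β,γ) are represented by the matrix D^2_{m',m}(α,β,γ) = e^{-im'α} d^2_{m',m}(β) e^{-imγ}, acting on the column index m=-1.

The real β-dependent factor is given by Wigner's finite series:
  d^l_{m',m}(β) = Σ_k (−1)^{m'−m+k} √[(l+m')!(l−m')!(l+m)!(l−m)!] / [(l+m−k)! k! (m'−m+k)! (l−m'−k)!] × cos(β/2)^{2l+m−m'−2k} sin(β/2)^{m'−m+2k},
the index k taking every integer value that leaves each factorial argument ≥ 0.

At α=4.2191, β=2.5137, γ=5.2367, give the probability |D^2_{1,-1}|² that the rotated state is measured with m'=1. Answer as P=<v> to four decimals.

P=0.3131

D^2_{1,-1}(4.2191,2.5137,5.2367) = e^{-i·1·4.2191}·d^2_{1,-1}(2.5137)·e^{-i·-1·5.2367}. Compute d first:
Half-angle: c=0.308814, s=0.951122. N=√(6·1·1·6)=6.000000
Admissible k: 0..1 (factorial args all ≥0)
  k=0: (−1)^2·6.0000/(2)·0.3088^2·0.9511^2 = +0.258815
  k=1: (−1)^3·6.0000/(6)·0.3088^0·0.9511^4 = -0.818362
d^2_{1,-1}(2.5137) = +0.258815 -0.818362 = -0.559547
|D^2_{1,-1}|² = |d^2_{1,-1}(β)|² = (-0.559547)² = 0.313093 (the z-rotation phases have unit modulus)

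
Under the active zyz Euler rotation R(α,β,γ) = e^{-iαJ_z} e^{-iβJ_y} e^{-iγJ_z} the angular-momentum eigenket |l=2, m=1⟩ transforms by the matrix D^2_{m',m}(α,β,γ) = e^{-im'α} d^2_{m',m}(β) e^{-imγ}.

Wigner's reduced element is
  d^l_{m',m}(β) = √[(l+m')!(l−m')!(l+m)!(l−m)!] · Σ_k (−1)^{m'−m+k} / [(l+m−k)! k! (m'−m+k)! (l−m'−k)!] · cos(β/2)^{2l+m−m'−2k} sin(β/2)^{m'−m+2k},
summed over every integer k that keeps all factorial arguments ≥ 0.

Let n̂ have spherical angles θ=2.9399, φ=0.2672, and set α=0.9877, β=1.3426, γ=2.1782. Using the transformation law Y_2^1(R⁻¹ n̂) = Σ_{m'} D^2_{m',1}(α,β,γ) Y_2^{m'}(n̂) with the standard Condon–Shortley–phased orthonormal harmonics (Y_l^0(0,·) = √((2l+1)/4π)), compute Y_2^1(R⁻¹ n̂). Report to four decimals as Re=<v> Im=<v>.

Need the full column D^2_{m',1} for m'=−2..2 at α=0.9877, β=1.3426, γ=2.1782.
cos(β/2)=0.783014, sin(β/2)=0.622004
d^2_{-2,1}: single k=3 term ⇒ +0.376860;  D = +0.369137-0.075904i
d^2_{-1,1}: k∈[2..3] ⇒ +0.711618 -0.149683 = +0.561935;  D = +0.208588-0.521787i
d^2_{0,1}: k∈[1..2] ⇒ +0.731437 -0.461557 = +0.269880;  D = -0.154031-0.221608i
d^2_{1,1}: k∈[0..1] ⇒ +0.375904 -0.711618 = -0.335714;  D = +0.335614-0.008160i
d^2_{2,1}: single k=0 term ⇒ -0.597216;  D = +0.316620-0.506378i
Y_2^{m'}(θ=2.9399,φ=0.2672) and Σ D·Y over m':
  (+0.3691-0.0759i)·(+0.0133-0.0079i)  (+0.2086-0.5218i)·(-0.1462+0.0400i)  (-0.1540-0.2216i)·(+0.5928+0.0000i)  (+0.3356-0.0082i)·(+0.1462+0.0400i)  (+0.3166-0.5064i)·(+0.0133+0.0079i)
Y_2^1(R⁻¹ n̂) = -0.038971-0.042652i

Re=-0.0390 Im=-0.0427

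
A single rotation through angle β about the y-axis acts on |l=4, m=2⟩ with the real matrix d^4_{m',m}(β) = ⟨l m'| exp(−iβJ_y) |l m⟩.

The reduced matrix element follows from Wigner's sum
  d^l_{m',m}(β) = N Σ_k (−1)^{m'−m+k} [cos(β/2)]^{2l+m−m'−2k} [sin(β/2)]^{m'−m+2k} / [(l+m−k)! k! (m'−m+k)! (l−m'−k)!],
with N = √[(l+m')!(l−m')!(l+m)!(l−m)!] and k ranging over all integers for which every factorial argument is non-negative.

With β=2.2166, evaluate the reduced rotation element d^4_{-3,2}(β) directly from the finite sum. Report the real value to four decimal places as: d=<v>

d^4_{-3,2}(β=2.2166) via Wigner's sum:
With c≡cos(β/2)=0.446184 and s≡sin(β/2)=0.894941, N=[1·5040·720·2]^{1/2}=2693.993318
Admissible k: 5..6 (factorial args all ≥0)
  k=5: (−1)^0·2693.9933/(240)·0.4462^3·0.8949^5 = +0.572399
  k=6: (−1)^1·2693.9933/(720)·0.4462^1·0.8949^7 = -0.767609
d^4_{-3,2}(2.2166) = +0.572399 -0.767609 = -0.195210

d=-0.1952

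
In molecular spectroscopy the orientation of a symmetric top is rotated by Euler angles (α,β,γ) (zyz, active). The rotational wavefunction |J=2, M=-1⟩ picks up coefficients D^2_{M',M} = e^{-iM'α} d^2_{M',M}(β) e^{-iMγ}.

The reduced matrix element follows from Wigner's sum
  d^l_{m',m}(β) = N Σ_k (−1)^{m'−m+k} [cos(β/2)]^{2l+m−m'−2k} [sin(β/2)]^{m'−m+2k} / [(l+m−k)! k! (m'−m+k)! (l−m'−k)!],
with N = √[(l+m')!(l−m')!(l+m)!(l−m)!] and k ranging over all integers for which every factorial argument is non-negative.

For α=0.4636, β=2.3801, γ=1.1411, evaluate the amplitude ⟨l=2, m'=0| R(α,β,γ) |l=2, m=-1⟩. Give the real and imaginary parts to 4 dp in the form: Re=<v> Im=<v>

Re=0.2548 Im=0.5561

First d^2_{0,-1}(β=2.3801), then the phase factors e^{-i(0)α} and e^{-i(-1)γ}:
With c≡cos(β/2)=0.371613 and s≡sin(β/2)=0.928388, N=[2·2·1·6]^{1/2}=4.898979
The bounds max(0,m−m')=0 and min(l+m,l−m')=1 give 2 terms
  k=0: (−1)^1·4.8990/(2)·0.3716^3·0.9284^1 = -0.116702
  k=1: (−1)^2·4.8990/(2)·0.3716^1·0.9284^3 = +0.728375
d^2_{0,-1}(2.3801) = -0.116702 +0.728375 = +0.611673
D = (+1.000000+0.000000i)·(+0.611673)·(+0.416595+0.909092i) = +0.254820+0.556067i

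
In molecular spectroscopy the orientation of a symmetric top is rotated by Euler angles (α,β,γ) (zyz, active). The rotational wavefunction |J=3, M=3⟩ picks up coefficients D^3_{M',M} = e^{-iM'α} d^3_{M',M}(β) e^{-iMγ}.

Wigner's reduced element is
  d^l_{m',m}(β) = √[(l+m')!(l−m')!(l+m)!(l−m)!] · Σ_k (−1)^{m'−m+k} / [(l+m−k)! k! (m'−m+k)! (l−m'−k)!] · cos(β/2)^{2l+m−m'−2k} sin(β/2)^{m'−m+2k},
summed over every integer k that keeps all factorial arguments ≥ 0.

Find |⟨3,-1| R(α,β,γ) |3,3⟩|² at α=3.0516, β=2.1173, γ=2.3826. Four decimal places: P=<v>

Split into d^3_{-1,3}(β=2.1173) × two z-phases.
c=cos(2.1173/2)=0.490049, s=sin(2.1173/2)=0.871695; N=√[2·24·720·1]=185.903201
The bounds max(0,m−m')=4 and min(l+m,l−m')=4 give 1 term
  k=4: (−1)^0·185.9032/(48)·0.4900^2·0.8717^4 = +0.537011
d^3_{-1,3}(2.1173) = +0.537011
|D^3_{-1,3}|² = |d^3_{-1,3}(β)|² = (+0.537011)² = 0.288380 (the z-rotation phases have unit modulus)

P=0.2884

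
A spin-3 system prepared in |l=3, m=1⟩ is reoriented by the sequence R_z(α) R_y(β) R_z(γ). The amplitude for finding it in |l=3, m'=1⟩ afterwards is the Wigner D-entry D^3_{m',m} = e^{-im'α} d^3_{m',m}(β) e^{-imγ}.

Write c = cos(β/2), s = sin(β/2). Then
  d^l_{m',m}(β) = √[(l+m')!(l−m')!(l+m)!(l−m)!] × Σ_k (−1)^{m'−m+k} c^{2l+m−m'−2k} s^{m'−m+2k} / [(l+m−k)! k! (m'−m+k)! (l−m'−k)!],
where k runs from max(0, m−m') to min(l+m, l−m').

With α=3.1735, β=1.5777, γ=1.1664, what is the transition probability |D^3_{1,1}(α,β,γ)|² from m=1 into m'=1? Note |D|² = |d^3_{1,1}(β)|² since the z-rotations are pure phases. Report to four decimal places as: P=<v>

Split into d^3_{1,1}(β=1.5777) × two z-phases.
c=cos(1.5777/2)=0.704662, s=sin(1.5777/2)=0.709543; N=√[24·2·24·2]=48.000000
k: max(0,(1)−(1))=0 … min(3+(1),3−(1))=2
  k=0: (−1)^0·48.0000/(48)·0.7047^6·0.7095^0 = +0.122429
  k=1: (−1)^1·48.0000/(6)·0.7047^4·0.7095^2 = -0.993049
  k=2: (−1)^2·48.0000/(8)·0.7047^2·0.7095^4 = +0.755142
d^3_{1,1}(1.5777) = +0.122429 -0.993049 +0.755142 = -0.115478
|D^3_{1,1}|² = |d^3_{1,1}(β)|² = (-0.115478)² = 0.013335 (the z-rotation phases have unit modulus)

P=0.0133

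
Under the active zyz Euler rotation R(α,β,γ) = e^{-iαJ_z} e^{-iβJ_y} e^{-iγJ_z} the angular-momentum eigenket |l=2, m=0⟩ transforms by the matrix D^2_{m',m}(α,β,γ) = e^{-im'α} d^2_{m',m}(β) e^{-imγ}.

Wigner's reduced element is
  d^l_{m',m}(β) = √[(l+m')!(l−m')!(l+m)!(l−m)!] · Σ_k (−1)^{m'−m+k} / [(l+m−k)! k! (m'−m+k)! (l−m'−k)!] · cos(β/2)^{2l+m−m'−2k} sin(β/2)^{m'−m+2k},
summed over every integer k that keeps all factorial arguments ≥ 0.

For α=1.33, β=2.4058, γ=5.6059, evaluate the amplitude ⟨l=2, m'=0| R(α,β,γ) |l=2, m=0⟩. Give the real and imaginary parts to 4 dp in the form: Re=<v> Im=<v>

First d^2_{0,0}(β=2.4058), then the phase factors e^{-i(0)α} and e^{-i(0)γ}:
With c≡cos(β/2)=0.359653 and s≡sin(β/2)=0.933086, N=[2·2·2·2]^{1/2}=4.000000
Admissible k: 0..2 (factorial args all ≥0)
  k=0: (−1)^0·4.0000/(4)·0.3597^4·0.9331^0 = +0.016732
  k=1: (−1)^1·4.0000/(1)·0.3597^2·0.9331^2 = -0.450476
  k=2: (−1)^2·4.0000/(4)·0.3597^0·0.9331^4 = +0.758031
d^2_{0,0}(2.4058) = +0.016732 -0.450476 +0.758031 = +0.324286
D = (+1.000000+0.000000i)·(+0.324286)·(+1.000000+0.000000i) = +0.324286+0.000000i

Re=0.3243 Im=0.0000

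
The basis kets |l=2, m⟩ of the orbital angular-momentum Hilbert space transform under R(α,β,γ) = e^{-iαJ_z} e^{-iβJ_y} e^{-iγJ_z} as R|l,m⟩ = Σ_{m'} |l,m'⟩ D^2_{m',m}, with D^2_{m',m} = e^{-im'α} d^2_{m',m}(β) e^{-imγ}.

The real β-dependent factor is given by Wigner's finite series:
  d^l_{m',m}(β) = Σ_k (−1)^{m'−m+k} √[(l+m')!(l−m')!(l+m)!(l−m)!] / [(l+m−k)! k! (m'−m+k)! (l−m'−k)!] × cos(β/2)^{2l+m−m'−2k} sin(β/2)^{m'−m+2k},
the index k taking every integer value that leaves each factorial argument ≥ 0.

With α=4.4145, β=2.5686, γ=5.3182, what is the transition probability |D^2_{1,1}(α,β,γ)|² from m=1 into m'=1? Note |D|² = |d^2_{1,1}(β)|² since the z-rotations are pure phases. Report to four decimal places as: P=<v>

D^2_{1,1}(4.4145,2.5686,5.3182) = e^{-i·1·4.4145}·d^2_{1,1}(2.5686)·e^{-i·1·5.3182}. Compute d first:
With c≡cos(β/2)=0.282593 and s≡sin(β/2)=0.959240, N=[6·1·6·1]^{1/2}=6.000000
k: max(0,(1)−(1))=0 … min(2+(1),2−(1))=1
  k=0: (−1)^0·6.0000/(6)·0.2826^4·0.9592^0 = +0.006377
  k=1: (−1)^1·6.0000/(2)·0.2826^2·0.9592^2 = -0.220444
d^2_{1,1}(2.5686) = +0.006377 -0.220444 = -0.214067
|D^2_{1,1}|² = |d^2_{1,1}(β)|² = (-0.214067)² = 0.045825 (the z-rotation phases have unit modulus)

P=0.0458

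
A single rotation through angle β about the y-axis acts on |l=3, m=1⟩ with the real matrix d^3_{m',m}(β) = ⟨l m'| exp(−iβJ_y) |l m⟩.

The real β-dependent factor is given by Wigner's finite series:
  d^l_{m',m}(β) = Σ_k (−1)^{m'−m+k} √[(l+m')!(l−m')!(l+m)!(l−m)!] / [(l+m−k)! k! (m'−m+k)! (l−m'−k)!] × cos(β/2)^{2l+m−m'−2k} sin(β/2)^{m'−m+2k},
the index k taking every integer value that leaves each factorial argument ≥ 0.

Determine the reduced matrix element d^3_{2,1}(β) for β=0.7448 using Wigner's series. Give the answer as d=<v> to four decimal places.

d^3_{2,1}(β=0.7448) via Wigner's sum:
With c≡cos(β/2)=0.931457 and s≡sin(β/2)=0.363852, N=[120·1·24·2]^{1/2}=75.894664
Admissible k: 0..1 (factorial args all ≥0)
  k=0: (−1)^1·75.8947/(24)·0.9315^5·0.3639^1 = -0.806749
  k=1: (−1)^2·75.8947/(12)·0.9315^3·0.3639^3 = +0.246202
d^3_{2,1}(0.7448) = -0.806749 +0.246202 = -0.560546

d=-0.5605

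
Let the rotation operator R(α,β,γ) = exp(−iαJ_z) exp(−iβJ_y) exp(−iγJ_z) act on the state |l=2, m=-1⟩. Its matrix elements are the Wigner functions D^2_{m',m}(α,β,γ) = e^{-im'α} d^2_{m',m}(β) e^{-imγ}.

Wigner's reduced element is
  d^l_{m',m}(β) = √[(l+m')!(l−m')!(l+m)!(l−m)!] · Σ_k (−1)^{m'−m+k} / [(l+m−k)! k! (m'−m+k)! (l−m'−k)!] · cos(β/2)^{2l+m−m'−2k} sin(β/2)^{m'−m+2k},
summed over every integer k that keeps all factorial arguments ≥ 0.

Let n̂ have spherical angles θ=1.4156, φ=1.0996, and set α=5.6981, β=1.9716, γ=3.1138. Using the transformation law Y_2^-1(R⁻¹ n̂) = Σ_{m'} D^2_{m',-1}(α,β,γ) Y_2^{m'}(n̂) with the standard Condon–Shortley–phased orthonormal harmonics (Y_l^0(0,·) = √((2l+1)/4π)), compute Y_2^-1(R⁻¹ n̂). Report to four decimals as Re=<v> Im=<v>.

Re=-0.0159 Im=-0.1237

Need the full column D^2_{m',-1} for m'=−2..2 at α=5.6981, β=1.9716, γ=3.1138.
cos(β/2)=0.552196, sin(β/2)=0.833714
d^2_{-2,-1}: single k=1 term ⇒ +0.280755;  D = -0.102267+0.261467i
d^2_{-1,-1}: k∈[0..1] ⇒ +0.092977 -0.635832 = -0.542856;  D = +0.444054-0.312264i
d^2_{0,-1}: k∈[0..1] ⇒ -0.343853 +0.783828 = +0.439974;  D = -0.439804+0.012226i
d^2_{1,-1}: k∈[0..1] ⇒ +0.635832 -0.483135 = +0.152697;  D = -0.129593-0.080760i
d^2_{2,-1}: single k=0 term ⇒ -0.639993;  D = +0.265874+0.582153i
Y_2^{m'}(θ=1.4156,φ=1.0996) and Σ D·Y over m':
  (-0.1023+0.2615i)·(-0.2216-0.3050i)  (+0.4441-0.3123i)·(+0.0536-0.1051i)  (-0.4398+0.0122i)·(-0.2928+0.0000i)  (-0.1296-0.0808i)·(-0.0536-0.1051i)  (+0.2659+0.5822i)·(-0.2216+0.3050i)
Y_2^-1(R⁻¹ n̂) = -0.015903-0.123733i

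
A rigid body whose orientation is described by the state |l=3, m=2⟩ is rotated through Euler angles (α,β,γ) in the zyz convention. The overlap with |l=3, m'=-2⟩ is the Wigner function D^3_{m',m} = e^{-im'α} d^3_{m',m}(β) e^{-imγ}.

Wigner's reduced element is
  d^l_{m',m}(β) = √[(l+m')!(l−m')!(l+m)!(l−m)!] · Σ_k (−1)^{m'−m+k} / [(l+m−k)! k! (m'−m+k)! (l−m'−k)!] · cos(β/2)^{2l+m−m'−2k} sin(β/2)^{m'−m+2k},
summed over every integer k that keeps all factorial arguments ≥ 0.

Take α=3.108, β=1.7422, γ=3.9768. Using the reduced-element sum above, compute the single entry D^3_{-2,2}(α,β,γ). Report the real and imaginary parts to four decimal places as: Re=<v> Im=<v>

First d^3_{-2,2}(β=1.7422), then the phase factors e^{-i(-2)α} and e^{-i(2)γ}:
With c≡cos(β/2)=0.643985 and s≡sin(β/2)=0.765038, N=[1·120·120·1]^{1/2}=120.000000
k∈{4,5} keeps every argument non-negative
  k=4: (−1)^0·120.0000/(24)·0.6440^2·0.7650^4 = +0.710319
  k=5: (−1)^1·120.0000/(120)·0.6440^0·0.7650^6 = -0.200492
d^3_{-2,2}(1.7422) = +0.710319 -0.200492 = +0.509827
D = (+0.997744-0.067135i)·(+0.509827)·(-0.099454-0.995042i) = -0.084647-0.502751i

Re=-0.0846 Im=-0.5028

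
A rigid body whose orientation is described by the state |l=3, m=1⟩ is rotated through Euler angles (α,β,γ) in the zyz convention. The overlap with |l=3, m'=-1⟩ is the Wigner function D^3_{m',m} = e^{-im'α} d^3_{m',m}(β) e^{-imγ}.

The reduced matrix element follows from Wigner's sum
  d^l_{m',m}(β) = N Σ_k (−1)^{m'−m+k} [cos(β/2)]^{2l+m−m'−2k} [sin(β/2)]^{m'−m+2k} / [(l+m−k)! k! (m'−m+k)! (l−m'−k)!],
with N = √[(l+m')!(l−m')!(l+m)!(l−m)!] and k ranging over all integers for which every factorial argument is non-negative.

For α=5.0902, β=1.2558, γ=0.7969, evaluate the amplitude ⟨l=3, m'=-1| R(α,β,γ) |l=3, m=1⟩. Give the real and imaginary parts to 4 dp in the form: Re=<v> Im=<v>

Re=-0.1242 Im=-0.2788

D^3_{-1,1}(5.0902,1.2558,0.7969) = e^{-i·-1·5.0902}·d^3_{-1,1}(1.2558)·e^{-i·1·0.7969}. Compute d first:
Half-angle: c=0.809263, s=0.587447. N=√(2·24·24·2)=48.000000
The bounds max(0,m−m')=2 and min(l+m,l−m')=4 give 3 terms
  k=2: (−1)^0·48.0000/(8)·0.8093^4·0.5874^2 = +0.888069
  k=3: (−1)^1·48.0000/(6)·0.8093^2·0.5874^4 = -0.623940
  k=4: (−1)^2·48.0000/(48)·0.8093^0·0.5874^6 = +0.041097
d^3_{-1,1}(1.2558) = +0.888069 -0.623940 +0.041097 = +0.305226
Phases: e^{-i·(-1)·5.0902}=+0.368887-0.929474i, e^{-i·(1)·0.7969}=+0.698927-0.715193i ⇒ D=-0.124205-0.278812i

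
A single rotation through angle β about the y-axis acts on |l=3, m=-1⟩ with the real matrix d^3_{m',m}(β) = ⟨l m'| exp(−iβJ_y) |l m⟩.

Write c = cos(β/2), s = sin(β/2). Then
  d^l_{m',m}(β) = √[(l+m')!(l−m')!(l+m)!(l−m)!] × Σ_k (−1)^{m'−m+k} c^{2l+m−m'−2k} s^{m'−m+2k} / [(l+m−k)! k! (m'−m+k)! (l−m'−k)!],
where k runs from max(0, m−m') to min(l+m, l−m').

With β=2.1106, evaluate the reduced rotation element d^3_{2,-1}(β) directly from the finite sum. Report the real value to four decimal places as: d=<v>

d=0.2782

d^3_{2,-1}(β=2.1106) via Wigner's sum:
c=cos(2.1106/2)=0.492967, s=sin(2.1106/2)=0.870048; N=√[120·1·2·24]=75.894664
k: max(0,(-1)−(2))=0 … min(3+(-1),3−(2))=1
  k=0: (−1)^3·75.8947/(12)·0.4930^3·0.8700^3 = -0.499014
  k=1: (−1)^4·75.8947/(24)·0.4930^1·0.8700^5 = +0.777202
d^3_{2,-1}(2.1106) = -0.499014 +0.777202 = +0.278188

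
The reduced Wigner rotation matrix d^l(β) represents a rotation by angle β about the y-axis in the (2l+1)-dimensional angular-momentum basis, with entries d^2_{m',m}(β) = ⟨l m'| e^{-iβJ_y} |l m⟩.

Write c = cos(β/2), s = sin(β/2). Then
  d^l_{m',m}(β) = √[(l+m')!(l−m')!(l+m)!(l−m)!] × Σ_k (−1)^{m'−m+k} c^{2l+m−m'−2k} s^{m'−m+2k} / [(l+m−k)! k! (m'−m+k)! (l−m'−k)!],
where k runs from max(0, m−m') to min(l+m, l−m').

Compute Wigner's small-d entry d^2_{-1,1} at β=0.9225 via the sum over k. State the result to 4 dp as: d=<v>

d=0.4373

d^2_{-1,1}(β=0.9225) via Wigner's sum:
With c≡cos(β/2)=0.895497 and s≡sin(β/2)=0.445068, N=[1·6·6·1]^{1/2}=6.000000
The bounds max(0,m−m')=2 and min(l+m,l−m')=3 give 2 terms
  k=2: (−1)^0·6.0000/(2)·0.8955^2·0.4451^2 = +0.476543
  k=3: (−1)^1·6.0000/(6)·0.8955^0·0.4451^4 = -0.039238
d^2_{-1,1}(0.9225) = +0.476543 -0.039238 = +0.437305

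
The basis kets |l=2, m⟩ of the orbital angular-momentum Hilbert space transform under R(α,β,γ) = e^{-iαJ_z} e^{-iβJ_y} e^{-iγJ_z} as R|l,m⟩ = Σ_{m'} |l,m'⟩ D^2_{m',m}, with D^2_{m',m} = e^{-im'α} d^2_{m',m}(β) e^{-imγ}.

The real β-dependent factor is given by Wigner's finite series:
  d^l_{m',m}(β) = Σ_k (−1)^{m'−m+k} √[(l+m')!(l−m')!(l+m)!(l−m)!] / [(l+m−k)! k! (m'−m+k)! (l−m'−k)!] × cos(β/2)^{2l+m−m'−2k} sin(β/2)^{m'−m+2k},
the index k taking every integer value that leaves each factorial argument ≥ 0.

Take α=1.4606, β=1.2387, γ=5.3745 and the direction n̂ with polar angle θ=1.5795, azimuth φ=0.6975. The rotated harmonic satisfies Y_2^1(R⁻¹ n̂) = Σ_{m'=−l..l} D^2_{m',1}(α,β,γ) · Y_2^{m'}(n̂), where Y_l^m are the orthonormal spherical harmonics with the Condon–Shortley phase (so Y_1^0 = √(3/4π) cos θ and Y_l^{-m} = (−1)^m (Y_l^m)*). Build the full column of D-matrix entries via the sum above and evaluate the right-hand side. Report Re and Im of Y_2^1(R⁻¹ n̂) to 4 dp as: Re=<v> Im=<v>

Re=-0.3653 Im=0.1222

Need the full column D^2_{m',1} for m'=−2..2 at α=1.4606, β=1.2387, γ=5.3745.
cos(β/2)=0.814256, sin(β/2)=0.580506
d^2_{-2,1}: single k=3 term ⇒ +0.318575;  D = -0.246045-0.202365i
d^2_{-1,1}: k∈[2..3] ⇒ +0.670281 -0.113560 = +0.556720;  D = -0.398780+0.388474i
d^2_{0,1}: k∈[1..2] ⇒ +0.767653 -0.390173 = +0.377481;  D = +0.232069+0.297718i
d^2_{1,1}: k∈[0..1] ⇒ +0.439586 -0.670281 = -0.230695;  D = -0.196442+0.120957i
d^2_{2,1}: single k=0 term ⇒ -0.626786;  D = +0.267947+0.566626i
Y_2^{m'}(θ=1.5795,φ=0.6975) and Σ D·Y over m':
  (-0.2460-0.2024i)·(+0.0676-0.3803i)  (-0.3988+0.3885i)·(-0.0052+0.0043i)  (+0.2321+0.2977i)·(-0.3153+0.0000i)  (-0.1964+0.1210i)·(+0.0052+0.0043i)  (+0.2679+0.5666i)·(+0.0676+0.3803i)
Y_2^1(R⁻¹ n̂) = -0.365295+0.122248i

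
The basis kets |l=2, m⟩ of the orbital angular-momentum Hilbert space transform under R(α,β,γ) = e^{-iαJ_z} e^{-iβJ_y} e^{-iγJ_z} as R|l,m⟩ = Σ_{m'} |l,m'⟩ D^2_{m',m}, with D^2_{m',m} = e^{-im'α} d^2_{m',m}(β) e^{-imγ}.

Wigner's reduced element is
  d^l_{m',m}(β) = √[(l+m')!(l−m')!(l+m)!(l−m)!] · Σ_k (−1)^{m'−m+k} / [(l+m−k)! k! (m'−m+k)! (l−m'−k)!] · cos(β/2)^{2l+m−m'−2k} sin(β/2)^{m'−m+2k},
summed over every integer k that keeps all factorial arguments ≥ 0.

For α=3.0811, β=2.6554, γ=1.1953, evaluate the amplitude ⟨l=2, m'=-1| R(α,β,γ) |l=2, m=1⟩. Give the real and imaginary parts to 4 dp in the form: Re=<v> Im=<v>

Split into d^2_{-1,1}(β=2.6554) × two z-phases.
With c≡cos(β/2)=0.240709 and s≡sin(β/2)=0.970597, N=[1·6·6·1]^{1/2}=6.000000
The bounds max(0,m−m')=2 and min(l+m,l−m')=3 give 2 terms
  k=2: (−1)^0·6.0000/(2)·0.2407^2·0.9706^2 = +0.163751
  k=3: (−1)^1·6.0000/(6)·0.2407^0·0.9706^4 = -0.887475
d^2_{-1,1}(2.6554) = +0.163751 -0.887475 = -0.723724
D = (-0.998171+0.060456i)·(-0.723724)·(+0.366734-0.930326i) = +0.224224-0.688114i

Re=0.2242 Im=-0.6881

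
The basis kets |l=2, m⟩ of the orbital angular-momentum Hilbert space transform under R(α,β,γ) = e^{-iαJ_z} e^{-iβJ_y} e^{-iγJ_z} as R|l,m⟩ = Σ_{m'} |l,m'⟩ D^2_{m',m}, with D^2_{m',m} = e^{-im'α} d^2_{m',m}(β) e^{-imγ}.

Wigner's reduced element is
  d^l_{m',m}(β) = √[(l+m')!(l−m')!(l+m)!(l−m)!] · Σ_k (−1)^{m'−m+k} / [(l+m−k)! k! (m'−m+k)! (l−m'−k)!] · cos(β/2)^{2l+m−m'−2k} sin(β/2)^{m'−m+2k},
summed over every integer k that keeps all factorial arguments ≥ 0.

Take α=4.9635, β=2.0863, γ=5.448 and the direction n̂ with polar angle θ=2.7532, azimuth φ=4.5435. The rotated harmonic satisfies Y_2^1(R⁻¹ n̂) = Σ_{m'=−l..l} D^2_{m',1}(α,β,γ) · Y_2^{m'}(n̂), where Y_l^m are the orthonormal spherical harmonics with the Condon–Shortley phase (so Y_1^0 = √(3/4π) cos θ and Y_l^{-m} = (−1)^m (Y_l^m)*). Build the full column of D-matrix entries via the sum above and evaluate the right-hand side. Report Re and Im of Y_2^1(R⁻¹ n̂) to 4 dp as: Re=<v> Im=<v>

Need the full column D^2_{m',1} for m'=−2..2 at α=4.9635, β=2.0863, γ=5.448.
cos(β/2)=0.503501, sin(β/2)=0.863995
d^2_{-2,1}: single k=3 term ⇒ +0.649477;  D = -0.150208-0.631868i
d^2_{-1,1}: k∈[2..3] ⇒ +0.567733 -0.557242 = +0.010491;  D = +0.009284-0.004886i
d^2_{0,1}: k∈[1..2] ⇒ +0.270140 -0.795443 = -0.525304;  D = -0.352500-0.389471i
d^2_{1,1}: k∈[0..1] ⇒ +0.064269 -0.567733 = -0.503464;  D = +0.277624-0.420001i
d^2_{2,1}: single k=0 term ⇒ -0.220568;  D = +0.208454+0.072092i
Y_2^{m'}(θ=2.7532,φ=4.5435) and Σ D·Y over m':
  (-0.1502-0.6319i)·(-0.0523-0.0184i)  (+0.0093-0.0049i)·(+0.0455-0.2669i)  (-0.3525-0.3895i)·(+0.4951+0.0000i)  (+0.2776-0.4200i)·(-0.0455-0.2669i)  (+0.2085+0.0721i)·(-0.0523+0.0184i)
Y_2^1(R⁻¹ n̂) = -0.316111-0.214669i

Re=-0.3161 Im=-0.2147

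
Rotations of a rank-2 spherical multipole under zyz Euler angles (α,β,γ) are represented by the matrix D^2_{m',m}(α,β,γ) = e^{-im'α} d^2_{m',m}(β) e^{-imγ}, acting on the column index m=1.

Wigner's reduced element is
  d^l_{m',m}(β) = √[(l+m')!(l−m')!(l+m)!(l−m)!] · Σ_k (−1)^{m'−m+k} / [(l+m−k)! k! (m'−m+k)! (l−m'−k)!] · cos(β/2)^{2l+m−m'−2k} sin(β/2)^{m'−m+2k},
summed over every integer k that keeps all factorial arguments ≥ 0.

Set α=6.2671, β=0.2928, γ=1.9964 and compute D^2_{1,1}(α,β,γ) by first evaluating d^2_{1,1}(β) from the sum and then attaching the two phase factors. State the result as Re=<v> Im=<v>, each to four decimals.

Re=-0.3565 Im=-0.8214

First d^2_{1,1}(β=0.2928), then the phase factors e^{-i(1)α} and e^{-i(1)γ}:
c=cos(0.2928/2)=0.989303, s=sin(0.2928/2)=0.145878; N=√[6·1·6·1]=6.000000
The bounds max(0,m−m')=0 and min(l+m,l−m')=1 give 2 terms
  k=0: (−1)^0·6.0000/(6)·0.9893^4·0.1459^0 = +0.957892
  k=1: (−1)^1·6.0000/(2)·0.9893^2·0.1459^2 = -0.062482
d^2_{1,1}(0.2928) = +0.957892 -0.062482 = +0.895410
Attach z-rotation phases: D = e^{-i(1)(6.2671)}·(+0.895410)·e^{-i(1)(1.9964)} = -0.356523-0.821371i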